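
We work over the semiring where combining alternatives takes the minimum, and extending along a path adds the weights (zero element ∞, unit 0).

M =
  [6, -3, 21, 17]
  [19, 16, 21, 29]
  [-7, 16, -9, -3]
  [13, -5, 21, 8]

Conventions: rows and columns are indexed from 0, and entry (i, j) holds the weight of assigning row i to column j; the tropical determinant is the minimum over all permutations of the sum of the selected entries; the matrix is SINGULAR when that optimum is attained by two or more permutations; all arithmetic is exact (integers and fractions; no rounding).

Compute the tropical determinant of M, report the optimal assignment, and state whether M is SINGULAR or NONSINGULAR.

σ = (0, 1, 2, 3): 6 + 16 + (-9) + 8 = 21
σ = (0, 1, 3, 2): 6 + 16 + (-3) + 21 = 40
σ = (0, 2, 1, 3): 6 + 21 + 16 + 8 = 51
σ = (0, 2, 3, 1): 6 + 21 + (-3) + (-5) = 19
σ = (0, 3, 1, 2): 6 + 29 + 16 + 21 = 72
σ = (0, 3, 2, 1): 6 + 29 + (-9) + (-5) = 21
σ = (1, 0, 2, 3): (-3) + 19 + (-9) + 8 = 15
σ = (1, 0, 3, 2): (-3) + 19 + (-3) + 21 = 34
σ = (1, 2, 0, 3): (-3) + 21 + (-7) + 8 = 19
σ = (1, 2, 3, 0): (-3) + 21 + (-3) + 13 = 28
σ = (1, 3, 0, 2): (-3) + 29 + (-7) + 21 = 40
σ = (1, 3, 2, 0): (-3) + 29 + (-9) + 13 = 30
σ = (2, 0, 1, 3): 21 + 19 + 16 + 8 = 64
σ = (2, 0, 3, 1): 21 + 19 + (-3) + (-5) = 32
σ = (2, 1, 0, 3): 21 + 16 + (-7) + 8 = 38
σ = (2, 1, 3, 0): 21 + 16 + (-3) + 13 = 47
σ = (2, 3, 0, 1): 21 + 29 + (-7) + (-5) = 38
σ = (2, 3, 1, 0): 21 + 29 + 16 + 13 = 79
σ = (3, 0, 1, 2): 17 + 19 + 16 + 21 = 73
σ = (3, 0, 2, 1): 17 + 19 + (-9) + (-5) = 22
σ = (3, 1, 0, 2): 17 + 16 + (-7) + 21 = 47
σ = (3, 1, 2, 0): 17 + 16 + (-9) + 13 = 37
σ = (3, 2, 0, 1): 17 + 21 + (-7) + (-5) = 26
σ = (3, 2, 1, 0): 17 + 21 + 16 + 13 = 67
Optimal value attained by: σ = (1, 0, 2, 3).
Answer: det⊕(M) = 15; verdict: NONSINGULAR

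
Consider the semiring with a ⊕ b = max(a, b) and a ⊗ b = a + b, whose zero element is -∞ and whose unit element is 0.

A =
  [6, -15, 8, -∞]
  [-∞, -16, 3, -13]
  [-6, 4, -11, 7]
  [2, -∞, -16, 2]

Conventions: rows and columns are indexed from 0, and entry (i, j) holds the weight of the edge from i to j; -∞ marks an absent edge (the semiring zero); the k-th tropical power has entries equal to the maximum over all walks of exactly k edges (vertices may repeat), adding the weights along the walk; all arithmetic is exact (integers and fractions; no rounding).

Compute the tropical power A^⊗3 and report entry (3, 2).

A^⊗2:
  [12, 12, 14, 15]
  [-3, 7, -8, 10]
  [9, -7, 7, 9]
  [8, -12, 10, 4]
A^⊗3:
  [18, 18, 20, 21]
  [12, -4, 10, 12]
  [15, 11, 17, 14]
  [14, 14, 16, 17]
Key observation: the optimum is the walk 3->0->0->2, with weight 2 + 6 + 8 = 16.
Optimal value attained by: walk 3->0->0->2.
Answer: (A^⊗3)[3][2] = 16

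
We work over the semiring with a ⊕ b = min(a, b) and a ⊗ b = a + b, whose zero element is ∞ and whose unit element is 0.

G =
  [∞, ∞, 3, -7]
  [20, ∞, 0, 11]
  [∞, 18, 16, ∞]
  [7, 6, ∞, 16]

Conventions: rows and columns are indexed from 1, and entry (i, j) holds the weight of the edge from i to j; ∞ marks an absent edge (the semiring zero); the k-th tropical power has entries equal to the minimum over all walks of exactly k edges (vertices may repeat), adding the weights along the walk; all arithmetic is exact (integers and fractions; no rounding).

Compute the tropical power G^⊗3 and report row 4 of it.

G^⊗2:
  [0, -1, 19, 9]
  [18, 17, 16, 13]
  [38, 34, 18, 29]
  [23, 22, 6, 0]
G^⊗3:
  [16, 15, -1, -7]
  [20, 19, 17, 11]
  [36, 35, 34, 31]
  [7, 6, 22, 16]
Answer: row 4 of G^⊗3 = [7, 6, 22, 16]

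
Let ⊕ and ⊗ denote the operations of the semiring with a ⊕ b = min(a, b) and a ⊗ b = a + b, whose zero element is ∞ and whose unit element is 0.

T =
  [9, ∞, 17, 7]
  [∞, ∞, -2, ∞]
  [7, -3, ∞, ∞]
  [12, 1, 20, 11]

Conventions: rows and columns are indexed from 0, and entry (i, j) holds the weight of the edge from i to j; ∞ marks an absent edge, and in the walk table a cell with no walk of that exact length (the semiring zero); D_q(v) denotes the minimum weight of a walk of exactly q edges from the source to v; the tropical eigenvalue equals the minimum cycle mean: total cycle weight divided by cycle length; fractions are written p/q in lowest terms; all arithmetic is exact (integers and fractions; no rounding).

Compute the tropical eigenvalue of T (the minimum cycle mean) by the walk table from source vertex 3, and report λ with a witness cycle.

q=0: [∞, ∞, ∞, 0]
q=1: [12, 1, 20, 11]
q=2: [21, 12, -1, 19]
q=3: [6, -4, 10, 28]
q=4: [15, 7, -6, 13]
Optimal cycle mean attained by: cycle 1->2->1, total (-2) + (-3), length 2.
Answer: λ = -5/2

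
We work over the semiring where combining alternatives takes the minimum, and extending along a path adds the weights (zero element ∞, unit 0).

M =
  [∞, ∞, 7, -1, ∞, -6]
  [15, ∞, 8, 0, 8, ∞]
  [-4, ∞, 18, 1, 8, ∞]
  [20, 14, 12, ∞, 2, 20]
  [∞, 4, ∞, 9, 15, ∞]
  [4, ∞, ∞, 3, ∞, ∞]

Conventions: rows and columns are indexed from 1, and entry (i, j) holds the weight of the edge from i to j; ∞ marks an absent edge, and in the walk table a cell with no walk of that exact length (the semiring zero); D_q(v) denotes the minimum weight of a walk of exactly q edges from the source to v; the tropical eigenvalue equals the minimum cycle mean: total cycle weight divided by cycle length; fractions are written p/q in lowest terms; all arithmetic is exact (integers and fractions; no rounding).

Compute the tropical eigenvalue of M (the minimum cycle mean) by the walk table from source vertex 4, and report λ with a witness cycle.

q=0: [∞, ∞, ∞, 0, ∞, ∞]
q=1: [20, 14, 12, ∞, 2, 20]
q=2: [8, 6, 22, 11, 17, 14]
q=3: [18, 21, 14, 6, 13, 2]
q=4: [6, 17, 18, 5, 8, 12]
q=5: [14, 12, 13, 5, 7, 0]
q=6: [4, 11, 17, 3, 7, 8]
Optimal cycle mean attained by: cycle 1->6->1, total (-6) + 4, length 2.
Answer: λ = -1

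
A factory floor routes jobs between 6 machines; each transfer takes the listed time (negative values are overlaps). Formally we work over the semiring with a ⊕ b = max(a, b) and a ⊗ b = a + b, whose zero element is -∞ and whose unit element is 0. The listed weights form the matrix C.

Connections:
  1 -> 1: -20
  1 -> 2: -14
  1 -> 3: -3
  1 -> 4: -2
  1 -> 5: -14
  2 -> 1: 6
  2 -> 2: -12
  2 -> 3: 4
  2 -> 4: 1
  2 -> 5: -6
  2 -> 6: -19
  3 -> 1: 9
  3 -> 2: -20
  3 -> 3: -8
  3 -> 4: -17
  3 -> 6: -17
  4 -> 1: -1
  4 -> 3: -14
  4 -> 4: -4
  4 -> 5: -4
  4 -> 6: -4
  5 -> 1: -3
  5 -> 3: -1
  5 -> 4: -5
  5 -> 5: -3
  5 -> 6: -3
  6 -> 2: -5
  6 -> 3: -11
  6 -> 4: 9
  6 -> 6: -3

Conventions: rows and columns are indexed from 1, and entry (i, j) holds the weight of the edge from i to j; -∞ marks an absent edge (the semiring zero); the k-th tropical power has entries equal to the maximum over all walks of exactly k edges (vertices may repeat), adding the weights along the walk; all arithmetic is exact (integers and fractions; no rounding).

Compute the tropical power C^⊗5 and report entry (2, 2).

C^⊗2:
  [6, -23, -10, -6, -6, -6]
  [13, -8, 3, 4, -3, -3]
  [1, -5, 6, 7, -5, -20]
  [-5, -9, -4, 5, -7, -7]
  [8, -8, -4, 6, -6, -6]
  [8, -8, -1, 6, 5, 5]
C^⊗3:
  [-1, -8, 3, 4, -8, -9]
  [12, -1, 10, 11, 0, 0]
  [15, -13, -1, 3, 3, 3]
  [5, -12, -5, 2, 1, 1]
  [5, -6, 5, 6, 2, 2]
  [8, 0, 5, 14, 2, 2]
C^⊗4:
  [12, -14, -4, 0, 0, 0]
  [19, -2, 9, 10, 7, 7]
  [8, 1, 12, 13, 1, 0]
  [4, -4, 2, 10, -2, -2]
  [14, -3, 2, 11, 2, 2]
  [14, -3, 5, 11, 10, 10]
C^⊗5:
  [5, -2, 9, 10, -2, -3]
  [18, 5, 16, 17, 6, 6]
  [21, -5, 5, 9, 9, 9]
  [11, -7, 1, 7, 6, 6]
  [11, 0, 11, 12, 7, 7]
  [14, 5, 11, 19, 7, 7]
Key observation: the optimum is the walk 2->3->1->3->1->2, with weight 4 + 9 + (-3) + 9 + (-14) = 5.
Optimal value attained by: walk 2->3->1->3->1->2.
Answer: (C^⊗5)[2][2] = 5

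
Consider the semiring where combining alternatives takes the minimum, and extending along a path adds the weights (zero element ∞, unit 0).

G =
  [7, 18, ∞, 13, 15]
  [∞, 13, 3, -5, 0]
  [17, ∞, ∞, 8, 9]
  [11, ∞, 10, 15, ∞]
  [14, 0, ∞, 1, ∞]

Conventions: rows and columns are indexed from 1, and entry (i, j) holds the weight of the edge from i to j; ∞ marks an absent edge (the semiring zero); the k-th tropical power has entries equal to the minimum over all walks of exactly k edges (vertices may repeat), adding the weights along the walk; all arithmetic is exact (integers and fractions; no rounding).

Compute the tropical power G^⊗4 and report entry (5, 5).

G^⊗2:
  [14, 15, 21, 13, 18]
  [6, 0, 5, 1, 12]
  [19, 9, 18, 10, 32]
  [18, 29, 25, 18, 19]
  [12, 13, 3, -5, 0]
G^⊗3:
  [21, 18, 18, 10, 15]
  [12, 12, 3, -5, 0]
  [21, 22, 12, 4, 9]
  [25, 19, 28, 20, 29]
  [6, 0, 5, 1, 12]
G^⊗4:
  [21, 15, 20, 13, 18]
  [6, 0, 5, 1, 12]
  [15, 9, 14, 10, 21]
  [31, 29, 22, 14, 19]
  [12, 12, 3, -5, 0]
Key observation: the optimum is the walk 5->2->5->2->5, with weight 0 + 0 + 0 + 0 = 0.
Optimal value attained by: walk 5->2->5->2->5.
Answer: (G^⊗4)[5][5] = 0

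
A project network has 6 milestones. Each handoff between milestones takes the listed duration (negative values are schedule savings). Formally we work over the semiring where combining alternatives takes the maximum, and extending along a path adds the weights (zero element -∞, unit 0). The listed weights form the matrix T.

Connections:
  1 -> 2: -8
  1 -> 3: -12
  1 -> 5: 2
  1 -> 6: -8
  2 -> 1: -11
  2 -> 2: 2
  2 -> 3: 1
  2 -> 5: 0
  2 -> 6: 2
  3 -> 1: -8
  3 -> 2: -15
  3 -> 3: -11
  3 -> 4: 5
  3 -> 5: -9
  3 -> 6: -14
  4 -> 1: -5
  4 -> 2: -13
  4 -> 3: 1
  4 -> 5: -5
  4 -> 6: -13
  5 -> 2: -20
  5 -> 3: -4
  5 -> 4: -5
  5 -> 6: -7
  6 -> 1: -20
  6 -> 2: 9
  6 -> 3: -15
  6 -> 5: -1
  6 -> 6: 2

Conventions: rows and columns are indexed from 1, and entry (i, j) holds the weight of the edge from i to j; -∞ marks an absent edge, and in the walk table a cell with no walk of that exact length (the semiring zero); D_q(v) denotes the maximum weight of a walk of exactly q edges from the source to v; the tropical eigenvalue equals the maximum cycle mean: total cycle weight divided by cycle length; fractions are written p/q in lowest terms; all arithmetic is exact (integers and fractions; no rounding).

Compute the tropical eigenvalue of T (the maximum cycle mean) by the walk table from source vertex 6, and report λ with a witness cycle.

q=0: [-∞, -∞, -∞, -∞, -∞, 0]
q=1: [-20, 9, -15, -∞, -1, 2]
q=2: [-2, 11, 10, -6, 9, 11]
q=3: [2, 20, 12, 15, 11, 13]
q=4: [10, 22, 21, 17, 20, 22]
q=5: [13, 31, 23, 26, 22, 24]
q=6: [21, 33, 32, 28, 31, 33]
Optimal cycle mean attained by: cycle 2->6->2, total 2 + 9, length 2.
Answer: λ = 11/2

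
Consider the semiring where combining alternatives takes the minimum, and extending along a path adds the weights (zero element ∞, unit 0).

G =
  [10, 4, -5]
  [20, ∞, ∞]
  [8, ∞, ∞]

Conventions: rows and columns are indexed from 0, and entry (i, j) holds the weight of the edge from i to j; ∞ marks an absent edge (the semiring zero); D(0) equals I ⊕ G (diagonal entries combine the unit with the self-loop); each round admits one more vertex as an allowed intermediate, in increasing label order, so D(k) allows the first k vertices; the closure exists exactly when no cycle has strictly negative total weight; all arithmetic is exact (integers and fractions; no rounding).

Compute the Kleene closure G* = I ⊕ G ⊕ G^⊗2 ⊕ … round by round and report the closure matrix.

D(0):
  [0, 4, -5]
  [20, 0, ∞]
  [8, ∞, 0]
D(1):
  [0, 4, -5]
  [20, 0, 15]
  [8, 12, 0]
D(2):
  [0, 4, -5]
  [20, 0, 15]
  [8, 12, 0]
D(3):
  [0, 4, -5]
  [20, 0, 15]
  [8, 12, 0]
Answer: G* = [[0, 4, -5], [20, 0, 15], [8, 12, 0]]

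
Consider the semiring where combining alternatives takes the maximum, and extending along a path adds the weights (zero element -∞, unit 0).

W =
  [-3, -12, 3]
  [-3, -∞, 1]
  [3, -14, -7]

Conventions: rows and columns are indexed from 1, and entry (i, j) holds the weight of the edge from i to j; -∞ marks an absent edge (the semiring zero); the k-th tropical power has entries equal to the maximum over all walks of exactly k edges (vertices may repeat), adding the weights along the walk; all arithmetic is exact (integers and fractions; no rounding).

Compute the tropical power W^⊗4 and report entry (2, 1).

W^⊗2:
  [6, -11, 0]
  [4, -13, 0]
  [0, -9, 6]
W^⊗3:
  [3, -6, 9]
  [3, -8, 7]
  [9, -8, 3]
W^⊗4:
  [12, -5, 6]
  [10, -7, 6]
  [6, -3, 12]
Key observation: the optimum is the walk 2->3->1->3->1, with weight 1 + 3 + 3 + 3 = 10.
Optimal value attained by: walk 2->3->1->3->1.
Answer: (W^⊗4)[2][1] = 10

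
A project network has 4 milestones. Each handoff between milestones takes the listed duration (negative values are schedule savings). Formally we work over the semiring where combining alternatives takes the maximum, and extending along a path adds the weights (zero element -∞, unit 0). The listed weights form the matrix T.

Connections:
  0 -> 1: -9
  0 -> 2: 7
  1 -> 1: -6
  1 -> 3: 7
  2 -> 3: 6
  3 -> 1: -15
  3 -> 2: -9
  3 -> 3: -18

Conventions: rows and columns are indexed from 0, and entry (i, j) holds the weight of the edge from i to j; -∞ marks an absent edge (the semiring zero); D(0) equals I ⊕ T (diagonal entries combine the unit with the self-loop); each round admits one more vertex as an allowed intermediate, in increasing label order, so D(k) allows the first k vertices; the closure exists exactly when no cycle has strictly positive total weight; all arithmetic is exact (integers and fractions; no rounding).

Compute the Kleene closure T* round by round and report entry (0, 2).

D(0):
  [0, -9, 7, -∞]
  [-∞, 0, -∞, 7]
  [-∞, -∞, 0, 6]
  [-∞, -15, -9, 0]
D(1):
  [0, -9, 7, -∞]
  [-∞, 0, -∞, 7]
  [-∞, -∞, 0, 6]
  [-∞, -15, -9, 0]
D(2):
  [0, -9, 7, -2]
  [-∞, 0, -∞, 7]
  [-∞, -∞, 0, 6]
  [-∞, -15, -9, 0]
D(3):
  [0, -9, 7, 13]
  [-∞, 0, -∞, 7]
  [-∞, -∞, 0, 6]
  [-∞, -15, -9, 0]
D(4):
  [0, -2, 7, 13]
  [-∞, 0, -2, 7]
  [-∞, -9, 0, 6]
  [-∞, -15, -9, 0]
Answer: T*[0][2] = 7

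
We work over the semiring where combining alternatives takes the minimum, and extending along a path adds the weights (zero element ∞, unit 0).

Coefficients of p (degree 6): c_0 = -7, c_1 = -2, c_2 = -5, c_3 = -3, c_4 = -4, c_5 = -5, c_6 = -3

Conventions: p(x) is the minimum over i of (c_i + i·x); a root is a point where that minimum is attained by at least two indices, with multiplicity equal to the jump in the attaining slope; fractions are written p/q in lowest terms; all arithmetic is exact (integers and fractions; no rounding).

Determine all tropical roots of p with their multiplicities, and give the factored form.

hull edge (i=0, c=-7) to (i=5, c=-5): slope 2/5, span 5
hull edge (i=5, c=-5) to (i=6, c=-3): slope 2, span 1
Factored form: p(x) = -3 ⊗ (x ⊕ (-2)) ⊗ (x ⊕ (-2/5)) ⊗ (x ⊕ (-2/5)) ⊗ (x ⊕ (-2/5)) ⊗ (x ⊕ (-2/5)) ⊗ (x ⊕ (-2/5))
Answer: roots = -2 (mult 1), -2/5 (mult 5)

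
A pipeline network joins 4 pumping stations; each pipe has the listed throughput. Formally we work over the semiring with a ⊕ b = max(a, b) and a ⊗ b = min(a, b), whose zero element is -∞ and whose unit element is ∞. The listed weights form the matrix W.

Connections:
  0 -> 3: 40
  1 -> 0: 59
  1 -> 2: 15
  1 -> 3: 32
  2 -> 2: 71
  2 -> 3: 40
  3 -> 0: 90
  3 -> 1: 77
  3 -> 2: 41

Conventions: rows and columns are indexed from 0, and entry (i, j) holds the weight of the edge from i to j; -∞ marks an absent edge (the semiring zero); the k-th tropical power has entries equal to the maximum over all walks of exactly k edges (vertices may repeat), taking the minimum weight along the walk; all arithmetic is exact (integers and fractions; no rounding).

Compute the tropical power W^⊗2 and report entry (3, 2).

W^⊗2:
  [40, 40, 40, -∞]
  [32, 32, 32, 40]
  [40, 40, 71, 40]
  [59, -∞, 41, 40]
Key observation: the optimum is the walk 3->2->2, with weight 41 min 71 = 41.
Optimal value attained by: walk 3->2->2.
Answer: (W^⊗2)[3][2] = 41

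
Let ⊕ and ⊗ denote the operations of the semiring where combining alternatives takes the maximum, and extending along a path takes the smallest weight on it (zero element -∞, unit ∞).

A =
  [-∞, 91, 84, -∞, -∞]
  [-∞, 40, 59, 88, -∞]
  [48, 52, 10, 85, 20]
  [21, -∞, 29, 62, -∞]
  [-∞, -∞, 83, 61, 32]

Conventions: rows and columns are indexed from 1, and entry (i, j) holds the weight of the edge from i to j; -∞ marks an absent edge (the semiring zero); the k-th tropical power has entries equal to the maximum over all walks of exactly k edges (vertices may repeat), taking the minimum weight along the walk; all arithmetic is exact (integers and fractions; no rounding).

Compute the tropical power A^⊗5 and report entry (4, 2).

A^⊗2:
  [48, 52, 59, 88, 20]
  [48, 52, 40, 62, 20]
  [21, 48, 52, 62, 20]
  [29, 29, 29, 62, 20]
  [48, 52, 32, 83, 32]
A^⊗3:
  [48, 52, 52, 62, 20]
  [40, 48, 52, 62, 20]
  [48, 52, 48, 62, 20]
  [29, 29, 29, 62, 20]
  [32, 48, 52, 62, 32]
A^⊗4:
  [48, 52, 52, 62, 20]
  [48, 52, 48, 62, 20]
  [48, 48, 52, 62, 20]
  [29, 29, 29, 62, 20]
  [48, 52, 48, 62, 32]
A^⊗5:
  [48, 52, 52, 62, 20]
  [48, 48, 52, 62, 20]
  [48, 52, 48, 62, 20]
  [29, 29, 29, 62, 20]
  [48, 48, 52, 62, 32]
Key observation: the optimum is the walk 4->3->1->2->3->2, with weight 29 min 48 min 91 min 59 min 52 = 29.
Optimal value attained by: walk 4->3->1->2->3->2.
Answer: (A^⊗5)[4][2] = 29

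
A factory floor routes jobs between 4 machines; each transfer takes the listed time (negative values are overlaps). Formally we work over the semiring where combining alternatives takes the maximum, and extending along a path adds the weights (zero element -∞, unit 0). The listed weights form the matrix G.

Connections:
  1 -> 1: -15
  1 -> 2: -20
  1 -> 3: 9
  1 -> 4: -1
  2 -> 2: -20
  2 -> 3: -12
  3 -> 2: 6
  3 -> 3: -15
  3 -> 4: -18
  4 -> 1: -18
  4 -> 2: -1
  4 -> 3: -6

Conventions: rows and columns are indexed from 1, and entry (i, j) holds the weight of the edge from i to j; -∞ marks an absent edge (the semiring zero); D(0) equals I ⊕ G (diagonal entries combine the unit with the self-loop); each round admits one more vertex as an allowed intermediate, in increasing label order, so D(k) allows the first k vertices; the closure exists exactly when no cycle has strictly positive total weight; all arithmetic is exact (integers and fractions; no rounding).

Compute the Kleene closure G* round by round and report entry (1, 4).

D(0):
  [0, -20, 9, -1]
  [-∞, 0, -12, -∞]
  [-∞, 6, 0, -18]
  [-18, -1, -6, 0]
D(1):
  [0, -20, 9, -1]
  [-∞, 0, -12, -∞]
  [-∞, 6, 0, -18]
  [-18, -1, -6, 0]
D(2):
  [0, -20, 9, -1]
  [-∞, 0, -12, -∞]
  [-∞, 6, 0, -18]
  [-18, -1, -6, 0]
D(3):
  [0, 15, 9, -1]
  [-∞, 0, -12, -30]
  [-∞, 6, 0, -18]
  [-18, 0, -6, 0]
D(4):
  [0, 15, 9, -1]
  [-48, 0, -12, -30]
  [-36, 6, 0, -18]
  [-18, 0, -6, 0]
Answer: G*[1][4] = -1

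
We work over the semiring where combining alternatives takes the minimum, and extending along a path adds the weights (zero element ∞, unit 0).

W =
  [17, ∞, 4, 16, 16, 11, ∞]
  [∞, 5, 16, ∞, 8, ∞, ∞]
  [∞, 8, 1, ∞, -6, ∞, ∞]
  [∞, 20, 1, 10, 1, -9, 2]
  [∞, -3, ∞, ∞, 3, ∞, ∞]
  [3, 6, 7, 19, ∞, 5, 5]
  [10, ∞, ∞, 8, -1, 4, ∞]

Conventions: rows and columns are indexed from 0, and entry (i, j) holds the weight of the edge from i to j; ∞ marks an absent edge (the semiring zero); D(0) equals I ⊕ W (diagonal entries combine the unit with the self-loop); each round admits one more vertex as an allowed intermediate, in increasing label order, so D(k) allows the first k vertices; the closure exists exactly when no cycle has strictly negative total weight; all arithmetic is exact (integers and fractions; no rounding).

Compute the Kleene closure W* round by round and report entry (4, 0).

D(0):
  [0, ∞, 4, 16, 16, 11, ∞]
  [∞, 0, 16, ∞, 8, ∞, ∞]
  [∞, 8, 0, ∞, -6, ∞, ∞]
  [∞, 20, 1, 0, 1, -9, 2]
  [∞, -3, ∞, ∞, 0, ∞, ∞]
  [3, 6, 7, 19, ∞, 0, 5]
  [10, ∞, ∞, 8, -1, 4, 0]
D(1):
  [0, ∞, 4, 16, 16, 11, ∞]
  [∞, 0, 16, ∞, 8, ∞, ∞]
  [∞, 8, 0, ∞, -6, ∞, ∞]
  [∞, 20, 1, 0, 1, -9, 2]
  [∞, -3, ∞, ∞, 0, ∞, ∞]
  [3, 6, 7, 19, 19, 0, 5]
  [10, ∞, 14, 8, -1, 4, 0]
D(2):
  [0, ∞, 4, 16, 16, 11, ∞]
  [∞, 0, 16, ∞, 8, ∞, ∞]
  [∞, 8, 0, ∞, -6, ∞, ∞]
  [∞, 20, 1, 0, 1, -9, 2]
  [∞, -3, 13, ∞, 0, ∞, ∞]
  [3, 6, 7, 19, 14, 0, 5]
  [10, ∞, 14, 8, -1, 4, 0]
D(3):
  [0, 12, 4, 16, -2, 11, ∞]
  [∞, 0, 16, ∞, 8, ∞, ∞]
  [∞, 8, 0, ∞, -6, ∞, ∞]
  [∞, 9, 1, 0, -5, -9, 2]
  [∞, -3, 13, ∞, 0, ∞, ∞]
  [3, 6, 7, 19, 1, 0, 5]
  [10, 22, 14, 8, -1, 4, 0]
D(4):
  [0, 12, 4, 16, -2, 7, 18]
  [∞, 0, 16, ∞, 8, ∞, ∞]
  [∞, 8, 0, ∞, -6, ∞, ∞]
  [∞, 9, 1, 0, -5, -9, 2]
  [∞, -3, 13, ∞, 0, ∞, ∞]
  [3, 6, 7, 19, 1, 0, 5]
  [10, 17, 9, 8, -1, -1, 0]
D(5):
  [0, -5, 4, 16, -2, 7, 18]
  [∞, 0, 16, ∞, 8, ∞, ∞]
  [∞, -9, 0, ∞, -6, ∞, ∞]
  [∞, -8, 1, 0, -5, -9, 2]
  [∞, -3, 13, ∞, 0, ∞, ∞]
  [3, -2, 7, 19, 1, 0, 5]
  [10, -4, 9, 8, -1, -1, 0]
D(6):
  [0, -5, 4, 16, -2, 7, 12]
  [∞, 0, 16, ∞, 8, ∞, ∞]
  [∞, -9, 0, ∞, -6, ∞, ∞]
  [-6, -11, -2, 0, -8, -9, -4]
  [∞, -3, 13, ∞, 0, ∞, ∞]
  [3, -2, 7, 19, 1, 0, 5]
  [2, -4, 6, 8, -1, -1, 0]
D(7):
  [0, -5, 4, 16, -2, 7, 12]
  [∞, 0, 16, ∞, 8, ∞, ∞]
  [∞, -9, 0, ∞, -6, ∞, ∞]
  [-6, -11, -2, 0, -8, -9, -4]
  [∞, -3, 13, ∞, 0, ∞, ∞]
  [3, -2, 7, 13, 1, 0, 5]
  [2, -4, 6, 8, -1, -1, 0]
Answer: W*[4][0] = ∞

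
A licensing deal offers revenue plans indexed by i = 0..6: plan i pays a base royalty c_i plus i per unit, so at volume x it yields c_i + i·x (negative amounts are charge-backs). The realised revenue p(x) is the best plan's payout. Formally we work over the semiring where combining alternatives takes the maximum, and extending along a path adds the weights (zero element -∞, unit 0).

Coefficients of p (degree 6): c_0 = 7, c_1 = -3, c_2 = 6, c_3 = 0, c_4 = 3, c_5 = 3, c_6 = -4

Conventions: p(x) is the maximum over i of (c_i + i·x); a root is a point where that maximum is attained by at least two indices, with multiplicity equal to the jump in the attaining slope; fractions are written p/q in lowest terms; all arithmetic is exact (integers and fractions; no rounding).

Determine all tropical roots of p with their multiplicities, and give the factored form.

hull edge (i=0, c=7) to (i=2, c=6): slope -1/2, span 2
hull edge (i=2, c=6) to (i=5, c=3): slope -1, span 3
hull edge (i=5, c=3) to (i=6, c=-4): slope -7, span 1
Factored form: p(x) = -4 ⊗ (x ⊕ 1/2) ⊗ (x ⊕ 1/2) ⊗ (x ⊕ 1) ⊗ (x ⊕ 1) ⊗ (x ⊕ 1) ⊗ (x ⊕ 7)
Answer: roots = 1/2 (mult 2), 1 (mult 3), 7 (mult 1)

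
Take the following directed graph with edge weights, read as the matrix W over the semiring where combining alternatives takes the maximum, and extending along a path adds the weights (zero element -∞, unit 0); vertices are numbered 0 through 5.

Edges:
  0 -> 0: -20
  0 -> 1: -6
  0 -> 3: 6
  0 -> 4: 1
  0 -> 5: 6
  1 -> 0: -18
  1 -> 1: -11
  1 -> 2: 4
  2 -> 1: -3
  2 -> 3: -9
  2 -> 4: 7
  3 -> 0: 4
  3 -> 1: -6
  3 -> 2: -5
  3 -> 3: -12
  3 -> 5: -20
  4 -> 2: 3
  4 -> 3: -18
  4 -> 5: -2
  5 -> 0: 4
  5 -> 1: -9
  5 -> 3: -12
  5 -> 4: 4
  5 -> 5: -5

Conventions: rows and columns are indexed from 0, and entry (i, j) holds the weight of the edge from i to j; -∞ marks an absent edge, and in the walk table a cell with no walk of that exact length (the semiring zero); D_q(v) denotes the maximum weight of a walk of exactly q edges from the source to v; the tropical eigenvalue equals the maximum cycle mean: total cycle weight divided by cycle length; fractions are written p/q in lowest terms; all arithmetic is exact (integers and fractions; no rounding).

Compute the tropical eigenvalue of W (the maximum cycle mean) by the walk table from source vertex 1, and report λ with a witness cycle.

q=0: [-∞, 0, -∞, -∞, -∞, -∞]
q=1: [-18, -11, 4, -∞, -∞, -∞]
q=2: [-29, 1, -7, -5, 11, -12]
q=3: [-1, -10, 14, -7, 0, 9]
q=4: [13, 11, 3, 5, 21, 5]
q=5: [9, 7, 24, 19, 14, 19]
q=6: [23, 21, 17, 15, 31, 15]
Optimal cycle mean attained by: cycle 0->3->0, total 6 + 4, length 2.
Answer: λ = 5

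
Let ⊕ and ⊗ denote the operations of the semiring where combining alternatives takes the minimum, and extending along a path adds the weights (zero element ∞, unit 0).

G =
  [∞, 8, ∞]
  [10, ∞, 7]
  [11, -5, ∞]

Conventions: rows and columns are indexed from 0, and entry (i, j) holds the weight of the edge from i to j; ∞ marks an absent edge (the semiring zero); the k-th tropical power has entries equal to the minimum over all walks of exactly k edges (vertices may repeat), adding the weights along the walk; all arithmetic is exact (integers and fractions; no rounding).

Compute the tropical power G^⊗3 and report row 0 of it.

G^⊗2:
  [18, ∞, 15]
  [18, 2, ∞]
  [5, 19, 2]
G^⊗3:
  [26, 10, ∞]
  [12, 26, 9]
  [13, -3, 26]
Answer: row 0 of G^⊗3 = [26, 10, ∞]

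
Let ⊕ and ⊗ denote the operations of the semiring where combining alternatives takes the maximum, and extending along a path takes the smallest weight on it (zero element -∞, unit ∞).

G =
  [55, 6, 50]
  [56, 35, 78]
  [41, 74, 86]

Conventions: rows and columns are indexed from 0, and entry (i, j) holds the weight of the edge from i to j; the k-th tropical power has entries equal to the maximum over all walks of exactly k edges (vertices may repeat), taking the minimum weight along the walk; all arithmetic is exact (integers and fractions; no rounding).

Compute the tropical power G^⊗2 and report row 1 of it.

G^⊗2:
  [55, 50, 50]
  [55, 74, 78]
  [56, 74, 86]
Answer: row 1 of G^⊗2 = [55, 74, 78]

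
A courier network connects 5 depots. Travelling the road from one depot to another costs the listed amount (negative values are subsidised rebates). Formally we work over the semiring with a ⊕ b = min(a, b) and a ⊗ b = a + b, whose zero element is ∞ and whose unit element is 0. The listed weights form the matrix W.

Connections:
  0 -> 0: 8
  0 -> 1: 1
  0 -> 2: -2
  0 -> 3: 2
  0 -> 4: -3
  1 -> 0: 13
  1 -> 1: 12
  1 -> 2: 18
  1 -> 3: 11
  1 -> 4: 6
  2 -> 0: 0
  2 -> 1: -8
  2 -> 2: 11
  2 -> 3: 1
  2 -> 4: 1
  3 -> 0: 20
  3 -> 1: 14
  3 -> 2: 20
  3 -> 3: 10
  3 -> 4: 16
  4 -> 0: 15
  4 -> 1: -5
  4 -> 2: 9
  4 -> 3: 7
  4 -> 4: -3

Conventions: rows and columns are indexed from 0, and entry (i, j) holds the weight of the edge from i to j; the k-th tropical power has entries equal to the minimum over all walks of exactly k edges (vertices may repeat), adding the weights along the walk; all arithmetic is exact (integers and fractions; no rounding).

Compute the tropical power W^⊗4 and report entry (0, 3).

W^⊗2:
  [-2, -10, 6, -1, -6]
  [18, 1, 11, 13, 3]
  [5, -4, -2, 2, -3]
  [20, 11, 18, 20, 13]
  [8, -8, 6, 4, -6]
W^⊗3:
  [3, -11, -4, 0, -9]
  [11, -2, 12, 10, 0]
  [-2, -10, 3, -1, -6]
  [18, 8, 18, 19, 10]
  [5, -11, 3, 1, -9]
W^⊗4:
  [-4, -14, 0, -3, -12]
  [11, -5, 9, 7, -3]
  [3, -11, -4, 0, -9]
  [18, 5, 16, 17, 7]
  [2, -14, 0, -2, -12]
Key observation: the optimum is the walk 0->2->0->2->3, with weight (-2) + 0 + (-2) + 1 = -3.
Optimal value attained by: walk 0->2->0->2->3.
Answer: (W^⊗4)[0][3] = -3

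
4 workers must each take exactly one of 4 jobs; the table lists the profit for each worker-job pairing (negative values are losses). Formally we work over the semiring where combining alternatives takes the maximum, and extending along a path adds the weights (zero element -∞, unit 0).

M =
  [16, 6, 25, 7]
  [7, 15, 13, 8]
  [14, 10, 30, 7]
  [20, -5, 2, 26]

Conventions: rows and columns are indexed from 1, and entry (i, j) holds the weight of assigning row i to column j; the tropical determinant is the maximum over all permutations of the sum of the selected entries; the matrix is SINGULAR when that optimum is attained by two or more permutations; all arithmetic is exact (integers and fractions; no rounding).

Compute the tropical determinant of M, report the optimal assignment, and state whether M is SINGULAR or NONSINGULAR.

σ = (1, 2, 3, 4): 16 + 15 + 30 + 26 = 87
σ = (1, 2, 4, 3): 16 + 15 + 7 + 2 = 40
σ = (1, 3, 2, 4): 16 + 13 + 10 + 26 = 65
σ = (1, 3, 4, 2): 16 + 13 + 7 + (-5) = 31
σ = (1, 4, 2, 3): 16 + 8 + 10 + 2 = 36
σ = (1, 4, 3, 2): 16 + 8 + 30 + (-5) = 49
σ = (2, 1, 3, 4): 6 + 7 + 30 + 26 = 69
σ = (2, 1, 4, 3): 6 + 7 + 7 + 2 = 22
σ = (2, 3, 1, 4): 6 + 13 + 14 + 26 = 59
σ = (2, 3, 4, 1): 6 + 13 + 7 + 20 = 46
σ = (2, 4, 1, 3): 6 + 8 + 14 + 2 = 30
σ = (2, 4, 3, 1): 6 + 8 + 30 + 20 = 64
σ = (3, 1, 2, 4): 25 + 7 + 10 + 26 = 68
σ = (3, 1, 4, 2): 25 + 7 + 7 + (-5) = 34
σ = (3, 2, 1, 4): 25 + 15 + 14 + 26 = 80
σ = (3, 2, 4, 1): 25 + 15 + 7 + 20 = 67
σ = (3, 4, 1, 2): 25 + 8 + 14 + (-5) = 42
σ = (3, 4, 2, 1): 25 + 8 + 10 + 20 = 63
σ = (4, 1, 2, 3): 7 + 7 + 10 + 2 = 26
σ = (4, 1, 3, 2): 7 + 7 + 30 + (-5) = 39
σ = (4, 2, 1, 3): 7 + 15 + 14 + 2 = 38
σ = (4, 2, 3, 1): 7 + 15 + 30 + 20 = 72
σ = (4, 3, 1, 2): 7 + 13 + 14 + (-5) = 29
σ = (4, 3, 2, 1): 7 + 13 + 10 + 20 = 50
Optimal value attained by: σ = (1, 2, 3, 4).
Answer: det⊕(M) = 87; verdict: NONSINGULAR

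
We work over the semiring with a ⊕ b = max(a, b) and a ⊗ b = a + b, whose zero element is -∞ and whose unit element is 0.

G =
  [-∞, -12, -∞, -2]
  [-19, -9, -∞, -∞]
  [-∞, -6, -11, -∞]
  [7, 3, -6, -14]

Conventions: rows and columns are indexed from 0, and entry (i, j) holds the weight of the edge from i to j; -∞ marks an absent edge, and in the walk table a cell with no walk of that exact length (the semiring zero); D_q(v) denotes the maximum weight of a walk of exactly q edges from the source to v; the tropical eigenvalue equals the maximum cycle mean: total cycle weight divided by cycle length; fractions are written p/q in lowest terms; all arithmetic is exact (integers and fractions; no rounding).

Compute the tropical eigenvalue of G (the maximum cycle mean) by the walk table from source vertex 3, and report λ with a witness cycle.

q=0: [-∞, -∞, -∞, 0]
q=1: [7, 3, -6, -14]
q=2: [-7, -5, -17, 5]
q=3: [12, 8, -1, -9]
q=4: [-2, 0, -12, 10]
Optimal cycle mean attained by: cycle 0->3->0, total (-2) + 7, length 2.
Answer: λ = 5/2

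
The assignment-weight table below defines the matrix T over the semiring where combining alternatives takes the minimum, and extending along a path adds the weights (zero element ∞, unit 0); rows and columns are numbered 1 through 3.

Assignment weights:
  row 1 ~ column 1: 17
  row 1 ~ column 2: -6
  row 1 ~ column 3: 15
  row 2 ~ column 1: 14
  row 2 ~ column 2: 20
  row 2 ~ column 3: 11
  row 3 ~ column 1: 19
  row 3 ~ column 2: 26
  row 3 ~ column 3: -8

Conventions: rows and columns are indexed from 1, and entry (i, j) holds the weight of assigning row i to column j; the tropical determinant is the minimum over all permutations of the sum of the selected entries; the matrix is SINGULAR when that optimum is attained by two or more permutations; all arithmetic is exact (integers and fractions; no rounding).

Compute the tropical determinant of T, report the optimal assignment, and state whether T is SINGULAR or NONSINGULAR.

σ = (1, 2, 3): 17 + 20 + (-8) = 29
σ = (1, 3, 2): 17 + 11 + 26 = 54
σ = (2, 1, 3): (-6) + 14 + (-8) = 0
σ = (2, 3, 1): (-6) + 11 + 19 = 24
σ = (3, 1, 2): 15 + 14 + 26 = 55
σ = (3, 2, 1): 15 + 20 + 19 = 54
Optimal value attained by: σ = (2, 1, 3).
Answer: det⊕(T) = 0; verdict: NONSINGULAR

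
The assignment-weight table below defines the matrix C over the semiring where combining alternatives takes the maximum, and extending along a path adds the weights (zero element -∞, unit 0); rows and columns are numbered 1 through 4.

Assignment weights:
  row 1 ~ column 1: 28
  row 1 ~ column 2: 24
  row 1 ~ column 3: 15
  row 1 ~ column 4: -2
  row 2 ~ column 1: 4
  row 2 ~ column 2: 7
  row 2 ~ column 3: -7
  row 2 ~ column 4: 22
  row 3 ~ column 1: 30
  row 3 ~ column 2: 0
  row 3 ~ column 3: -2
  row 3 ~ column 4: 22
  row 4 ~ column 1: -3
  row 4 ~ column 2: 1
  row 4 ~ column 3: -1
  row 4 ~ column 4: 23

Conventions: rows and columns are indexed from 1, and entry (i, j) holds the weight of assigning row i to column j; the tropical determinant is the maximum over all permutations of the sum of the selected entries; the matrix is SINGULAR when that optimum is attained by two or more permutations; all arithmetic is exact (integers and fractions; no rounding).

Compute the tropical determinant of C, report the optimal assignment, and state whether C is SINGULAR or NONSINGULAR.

σ = (1, 2, 3, 4): 28 + 7 + (-2) + 23 = 56
σ = (1, 2, 4, 3): 28 + 7 + 22 + (-1) = 56
σ = (1, 3, 2, 4): 28 + (-7) + 0 + 23 = 44
σ = (1, 3, 4, 2): 28 + (-7) + 22 + 1 = 44
σ = (1, 4, 2, 3): 28 + 22 + 0 + (-1) = 49
σ = (1, 4, 3, 2): 28 + 22 + (-2) + 1 = 49
σ = (2, 1, 3, 4): 24 + 4 + (-2) + 23 = 49
σ = (2, 1, 4, 3): 24 + 4 + 22 + (-1) = 49
σ = (2, 3, 1, 4): 24 + (-7) + 30 + 23 = 70
σ = (2, 3, 4, 1): 24 + (-7) + 22 + (-3) = 36
σ = (2, 4, 1, 3): 24 + 22 + 30 + (-1) = 75
σ = (2, 4, 3, 1): 24 + 22 + (-2) + (-3) = 41
σ = (3, 1, 2, 4): 15 + 4 + 0 + 23 = 42
σ = (3, 1, 4, 2): 15 + 4 + 22 + 1 = 42
σ = (3, 2, 1, 4): 15 + 7 + 30 + 23 = 75
σ = (3, 2, 4, 1): 15 + 7 + 22 + (-3) = 41
σ = (3, 4, 1, 2): 15 + 22 + 30 + 1 = 68
σ = (3, 4, 2, 1): 15 + 22 + 0 + (-3) = 34
σ = (4, 1, 2, 3): (-2) + 4 + 0 + (-1) = 1
σ = (4, 1, 3, 2): (-2) + 4 + (-2) + 1 = 1
σ = (4, 2, 1, 3): (-2) + 7 + 30 + (-1) = 34
σ = (4, 2, 3, 1): (-2) + 7 + (-2) + (-3) = 0
σ = (4, 3, 1, 2): (-2) + (-7) + 30 + 1 = 22
σ = (4, 3, 2, 1): (-2) + (-7) + 0 + (-3) = -12
Optimal value attained by: σ = (2, 4, 1, 3).
Answer: det⊕(C) = 75; verdict: SINGULAR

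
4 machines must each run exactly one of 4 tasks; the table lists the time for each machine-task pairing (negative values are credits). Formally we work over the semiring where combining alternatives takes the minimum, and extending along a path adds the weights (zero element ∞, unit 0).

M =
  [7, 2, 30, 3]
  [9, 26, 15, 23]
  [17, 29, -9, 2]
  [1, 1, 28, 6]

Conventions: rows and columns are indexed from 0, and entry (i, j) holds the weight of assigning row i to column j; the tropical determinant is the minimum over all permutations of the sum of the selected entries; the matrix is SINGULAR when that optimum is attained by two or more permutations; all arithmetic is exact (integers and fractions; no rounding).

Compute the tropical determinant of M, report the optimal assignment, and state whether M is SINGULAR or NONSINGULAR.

σ = (0, 1, 2, 3): 7 + 26 + (-9) + 6 = 30
σ = (0, 1, 3, 2): 7 + 26 + 2 + 28 = 63
σ = (0, 2, 1, 3): 7 + 15 + 29 + 6 = 57
σ = (0, 2, 3, 1): 7 + 15 + 2 + 1 = 25
σ = (0, 3, 1, 2): 7 + 23 + 29 + 28 = 87
σ = (0, 3, 2, 1): 7 + 23 + (-9) + 1 = 22
σ = (1, 0, 2, 3): 2 + 9 + (-9) + 6 = 8
σ = (1, 0, 3, 2): 2 + 9 + 2 + 28 = 41
σ = (1, 2, 0, 3): 2 + 15 + 17 + 6 = 40
σ = (1, 2, 3, 0): 2 + 15 + 2 + 1 = 20
σ = (1, 3, 0, 2): 2 + 23 + 17 + 28 = 70
σ = (1, 3, 2, 0): 2 + 23 + (-9) + 1 = 17
σ = (2, 0, 1, 3): 30 + 9 + 29 + 6 = 74
σ = (2, 0, 3, 1): 30 + 9 + 2 + 1 = 42
σ = (2, 1, 0, 3): 30 + 26 + 17 + 6 = 79
σ = (2, 1, 3, 0): 30 + 26 + 2 + 1 = 59
σ = (2, 3, 0, 1): 30 + 23 + 17 + 1 = 71
σ = (2, 3, 1, 0): 30 + 23 + 29 + 1 = 83
σ = (3, 0, 1, 2): 3 + 9 + 29 + 28 = 69
σ = (3, 0, 2, 1): 3 + 9 + (-9) + 1 = 4
σ = (3, 1, 0, 2): 3 + 26 + 17 + 28 = 74
σ = (3, 1, 2, 0): 3 + 26 + (-9) + 1 = 21
σ = (3, 2, 0, 1): 3 + 15 + 17 + 1 = 36
σ = (3, 2, 1, 0): 3 + 15 + 29 + 1 = 48
Optimal value attained by: σ = (3, 0, 2, 1).
Answer: det⊕(M) = 4; verdict: NONSINGULAR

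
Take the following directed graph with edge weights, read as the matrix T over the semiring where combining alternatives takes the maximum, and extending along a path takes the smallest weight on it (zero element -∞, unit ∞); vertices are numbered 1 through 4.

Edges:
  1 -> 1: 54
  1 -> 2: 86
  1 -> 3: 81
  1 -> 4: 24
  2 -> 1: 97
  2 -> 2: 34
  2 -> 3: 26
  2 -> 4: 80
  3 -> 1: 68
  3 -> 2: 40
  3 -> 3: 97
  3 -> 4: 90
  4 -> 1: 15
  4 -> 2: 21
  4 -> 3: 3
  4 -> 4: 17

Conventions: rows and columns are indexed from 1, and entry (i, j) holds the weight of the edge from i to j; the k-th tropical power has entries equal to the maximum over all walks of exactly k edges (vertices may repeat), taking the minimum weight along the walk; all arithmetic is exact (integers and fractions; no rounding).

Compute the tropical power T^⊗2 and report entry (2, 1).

T^⊗2:
  [86, 54, 81, 81]
  [54, 86, 81, 34]
  [68, 68, 97, 90]
  [21, 21, 21, 21]
Key observation: the optimum is the walk 2->1->1, with weight 97 min 54 = 54.
Optimal value attained by: walk 2->1->1.
Answer: (T^⊗2)[2][1] = 54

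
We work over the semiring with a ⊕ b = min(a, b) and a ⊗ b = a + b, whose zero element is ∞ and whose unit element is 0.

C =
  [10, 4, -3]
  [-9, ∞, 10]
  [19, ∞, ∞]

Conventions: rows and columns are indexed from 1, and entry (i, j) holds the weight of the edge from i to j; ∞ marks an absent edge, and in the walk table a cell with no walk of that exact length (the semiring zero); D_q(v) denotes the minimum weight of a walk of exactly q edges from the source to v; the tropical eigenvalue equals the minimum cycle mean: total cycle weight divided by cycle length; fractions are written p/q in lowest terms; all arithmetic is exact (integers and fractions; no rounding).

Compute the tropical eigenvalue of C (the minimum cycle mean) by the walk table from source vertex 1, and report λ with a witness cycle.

q=0: [0, ∞, ∞]
q=1: [10, 4, -3]
q=2: [-5, 14, 7]
q=3: [5, -1, -8]
Optimal cycle mean attained by: cycle 1->2->1, total 4 + (-9), length 2.
Answer: λ = -5/2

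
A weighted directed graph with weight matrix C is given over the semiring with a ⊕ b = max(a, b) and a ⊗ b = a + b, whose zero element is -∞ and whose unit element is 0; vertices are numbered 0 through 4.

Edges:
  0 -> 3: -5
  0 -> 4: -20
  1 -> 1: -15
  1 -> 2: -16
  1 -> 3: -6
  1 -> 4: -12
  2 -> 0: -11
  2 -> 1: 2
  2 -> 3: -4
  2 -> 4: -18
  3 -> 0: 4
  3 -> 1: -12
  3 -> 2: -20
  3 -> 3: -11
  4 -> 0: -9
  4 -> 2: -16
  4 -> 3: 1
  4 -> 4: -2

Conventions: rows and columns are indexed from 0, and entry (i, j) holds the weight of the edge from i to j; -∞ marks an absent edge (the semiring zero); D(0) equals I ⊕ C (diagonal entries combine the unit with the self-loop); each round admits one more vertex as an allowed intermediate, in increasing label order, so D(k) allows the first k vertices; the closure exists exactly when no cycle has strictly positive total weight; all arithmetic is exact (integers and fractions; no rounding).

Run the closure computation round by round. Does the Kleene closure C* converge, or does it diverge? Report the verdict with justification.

D(0):
  [0, -∞, -∞, -5, -20]
  [-∞, 0, -16, -6, -12]
  [-11, 2, 0, -4, -18]
  [4, -12, -20, 0, -∞]
  [-9, -∞, -16, 1, 0]
D(1):
  [0, -∞, -∞, -5, -20]
  [-∞, 0, -16, -6, -12]
  [-11, 2, 0, -4, -18]
  [4, -12, -20, 0, -16]
  [-9, -∞, -16, 1, 0]
D(2):
  [0, -∞, -∞, -5, -20]
  [-∞, 0, -16, -6, -12]
  [-11, 2, 0, -4, -10]
  [4, -12, -20, 0, -16]
  [-9, -∞, -16, 1, 0]
D(3):
  [0, -∞, -∞, -5, -20]
  [-27, 0, -16, -6, -12]
  [-11, 2, 0, -4, -10]
  [4, -12, -20, 0, -16]
  [-9, -14, -16, 1, 0]
D(4):
  [0, -17, -25, -5, -20]
  [-2, 0, -16, -6, -12]
  [0, 2, 0, -4, -10]
  [4, -12, -20, 0, -16]
  [5, -11, -16, 1, 0]
D(5):
  [0, -17, -25, -5, -20]
  [-2, 0, -16, -6, -12]
  [0, 2, 0, -4, -10]
  [4, -12, -20, 0, -16]
  [5, -11, -16, 1, 0]
Key observation: every diagonal entry stays at the unit through all rounds, so no improving cycle exists.
Answer: CONVERGES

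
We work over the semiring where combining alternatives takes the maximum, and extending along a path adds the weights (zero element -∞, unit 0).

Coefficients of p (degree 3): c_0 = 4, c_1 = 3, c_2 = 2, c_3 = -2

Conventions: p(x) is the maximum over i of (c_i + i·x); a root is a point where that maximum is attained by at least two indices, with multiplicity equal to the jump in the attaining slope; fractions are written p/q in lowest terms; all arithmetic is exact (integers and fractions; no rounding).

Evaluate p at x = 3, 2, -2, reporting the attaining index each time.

p(3) = max(4+0·3=4, 3+1·3=6, 2+2·3=8, -2+3·3=7) = 8 (attained by i=2)
p(2) = max(4+0·2=4, 3+1·2=5, 2+2·2=6, -2+3·2=4) = 6 (attained by i=2)
p(-2) = max(4+0·(-2)=4, 3+1·(-2)=1, 2+2·(-2)=-2, -2+3·(-2)=-8) = 4 (attained by i=0)
Answer: p(3) = 8; p(2) = 6; p(-2) = 4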